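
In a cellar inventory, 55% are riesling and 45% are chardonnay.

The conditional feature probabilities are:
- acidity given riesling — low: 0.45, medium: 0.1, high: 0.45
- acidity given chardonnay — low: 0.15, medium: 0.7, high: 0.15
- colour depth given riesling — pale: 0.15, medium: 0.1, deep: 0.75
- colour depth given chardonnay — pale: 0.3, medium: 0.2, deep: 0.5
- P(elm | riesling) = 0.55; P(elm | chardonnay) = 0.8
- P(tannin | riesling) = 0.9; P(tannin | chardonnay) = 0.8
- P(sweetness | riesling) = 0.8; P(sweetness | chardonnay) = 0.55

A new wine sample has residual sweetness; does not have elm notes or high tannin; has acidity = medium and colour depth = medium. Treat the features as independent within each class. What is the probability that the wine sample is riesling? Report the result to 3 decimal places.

0.125

riesling: 0.55 × 0.1 × 0.1 × (1−0.55) × (1−0.9) × 0.8 = 0.000198
chardonnay: 0.45 × 0.7 × 0.2 × (1−0.8) × (1−0.8) × 0.55 = 0.001386
P(riesling | x) = 0.000198 / 0.001584 ≈ 0.125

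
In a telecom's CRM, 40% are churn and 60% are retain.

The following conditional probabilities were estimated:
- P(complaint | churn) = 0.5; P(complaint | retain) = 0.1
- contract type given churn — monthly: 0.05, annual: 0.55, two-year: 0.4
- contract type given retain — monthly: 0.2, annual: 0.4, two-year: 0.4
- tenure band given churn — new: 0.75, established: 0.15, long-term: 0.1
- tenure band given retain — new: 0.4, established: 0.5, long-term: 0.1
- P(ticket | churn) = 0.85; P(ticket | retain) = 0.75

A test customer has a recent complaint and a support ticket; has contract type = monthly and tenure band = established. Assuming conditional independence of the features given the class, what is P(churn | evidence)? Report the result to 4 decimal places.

0.2208

churn: 0.4 × 0.5 × 0.05 × 0.15 × 0.85 = 0.001275
retain: 0.6 × 0.1 × 0.2 × 0.5 × 0.75 = 0.0045
P(churn | x) = 0.001275 / 0.005775 ≈ 0.2208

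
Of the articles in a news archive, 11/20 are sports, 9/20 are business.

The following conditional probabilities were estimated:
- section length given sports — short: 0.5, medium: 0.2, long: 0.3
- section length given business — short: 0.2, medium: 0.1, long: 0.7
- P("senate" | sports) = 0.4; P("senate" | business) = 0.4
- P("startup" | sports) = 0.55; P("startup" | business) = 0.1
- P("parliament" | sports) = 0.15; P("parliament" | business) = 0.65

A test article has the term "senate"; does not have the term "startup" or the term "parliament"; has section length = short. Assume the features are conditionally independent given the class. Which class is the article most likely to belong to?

sports

sports: 0.55 × 0.5 × 0.4 × (1−0.55) × (1−0.15) = 0.042075
business: 0.45 × 0.2 × 0.4 × (1−0.1) × (1−0.65) = 0.01134
Highest score → sports.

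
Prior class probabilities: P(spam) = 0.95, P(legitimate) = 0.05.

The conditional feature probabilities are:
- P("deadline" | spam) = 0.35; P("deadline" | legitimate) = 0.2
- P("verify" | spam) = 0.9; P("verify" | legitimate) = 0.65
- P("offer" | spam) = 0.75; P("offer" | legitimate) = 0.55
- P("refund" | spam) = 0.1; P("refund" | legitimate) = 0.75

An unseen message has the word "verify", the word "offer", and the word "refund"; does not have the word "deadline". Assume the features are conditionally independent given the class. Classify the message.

spam

spam: 0.95 × (1−0.35) × 0.9 × 0.75 × 0.1 = 0.04168125
legitimate: 0.05 × (1−0.2) × 0.65 × 0.55 × 0.75 = 0.010725
Highest score → spam.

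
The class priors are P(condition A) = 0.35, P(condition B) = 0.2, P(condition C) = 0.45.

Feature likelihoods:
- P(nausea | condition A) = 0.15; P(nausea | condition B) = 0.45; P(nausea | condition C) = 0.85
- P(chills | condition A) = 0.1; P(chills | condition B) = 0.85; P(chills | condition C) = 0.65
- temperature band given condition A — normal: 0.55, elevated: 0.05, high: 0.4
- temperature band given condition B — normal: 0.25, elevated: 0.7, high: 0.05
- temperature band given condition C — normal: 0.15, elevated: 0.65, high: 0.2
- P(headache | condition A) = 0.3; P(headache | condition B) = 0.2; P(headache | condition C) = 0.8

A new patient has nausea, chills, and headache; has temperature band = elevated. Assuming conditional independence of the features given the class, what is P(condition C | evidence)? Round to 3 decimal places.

0.923

condition A: 0.35 × 0.15 × 0.1 × 0.05 × 0.3 = 0.00007875
condition B: 0.2 × 0.45 × 0.85 × 0.7 × 0.2 = 0.01071
condition C: 0.45 × 0.85 × 0.65 × 0.65 × 0.8 = 0.129285
P(condition C | x) = 0.129285 / 0.14007375 ≈ 0.923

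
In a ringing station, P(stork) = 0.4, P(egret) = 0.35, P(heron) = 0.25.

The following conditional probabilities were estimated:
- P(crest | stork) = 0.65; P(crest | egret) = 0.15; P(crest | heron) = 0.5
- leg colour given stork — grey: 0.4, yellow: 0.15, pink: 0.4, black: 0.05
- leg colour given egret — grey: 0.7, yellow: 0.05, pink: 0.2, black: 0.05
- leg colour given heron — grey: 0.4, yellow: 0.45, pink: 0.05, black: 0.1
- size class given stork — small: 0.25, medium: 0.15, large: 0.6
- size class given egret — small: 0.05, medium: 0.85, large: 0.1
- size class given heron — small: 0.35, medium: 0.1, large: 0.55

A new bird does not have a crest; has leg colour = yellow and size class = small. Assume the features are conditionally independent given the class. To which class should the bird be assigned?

stork: 0.4 × (1−0.65) × 0.15 × 0.25 = 0.00525
egret: 0.35 × (1−0.15) × 0.05 × 0.05 = 0.00074375
heron: 0.25 × (1−0.5) × 0.45 × 0.35 = 0.0196875
Highest score → heron.

heron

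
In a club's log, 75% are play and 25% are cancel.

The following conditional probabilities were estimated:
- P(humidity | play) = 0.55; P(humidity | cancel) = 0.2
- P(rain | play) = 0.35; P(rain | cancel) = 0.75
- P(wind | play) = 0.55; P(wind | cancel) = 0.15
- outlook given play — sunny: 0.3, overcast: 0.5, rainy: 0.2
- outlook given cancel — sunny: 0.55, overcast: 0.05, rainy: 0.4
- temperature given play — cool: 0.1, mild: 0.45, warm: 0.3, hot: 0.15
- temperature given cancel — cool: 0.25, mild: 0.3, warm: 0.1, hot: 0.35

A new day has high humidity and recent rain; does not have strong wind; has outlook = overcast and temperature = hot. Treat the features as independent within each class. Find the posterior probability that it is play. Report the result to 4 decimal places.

play: 0.75 × 0.55 × 0.35 × (1−0.55) × 0.5 × 0.15 = 0.00487265625
cancel: 0.25 × 0.2 × 0.75 × (1−0.15) × 0.05 × 0.35 = 0.0005578125
P(play | x) = 0.00487265625 / 0.00543046875 ≈ 0.8973

0.8973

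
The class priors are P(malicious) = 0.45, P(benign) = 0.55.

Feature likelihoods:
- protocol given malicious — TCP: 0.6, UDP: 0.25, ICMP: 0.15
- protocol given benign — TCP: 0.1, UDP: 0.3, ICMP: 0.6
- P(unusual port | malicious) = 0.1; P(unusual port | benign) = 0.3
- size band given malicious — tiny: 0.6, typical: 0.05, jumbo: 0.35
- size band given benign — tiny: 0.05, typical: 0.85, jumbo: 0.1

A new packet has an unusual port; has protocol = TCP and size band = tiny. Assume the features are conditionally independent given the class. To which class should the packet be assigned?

malicious

malicious: 0.45 × 0.6 × 0.1 × 0.6 = 0.0162
benign: 0.55 × 0.1 × 0.3 × 0.05 = 0.000825
Highest score → malicious.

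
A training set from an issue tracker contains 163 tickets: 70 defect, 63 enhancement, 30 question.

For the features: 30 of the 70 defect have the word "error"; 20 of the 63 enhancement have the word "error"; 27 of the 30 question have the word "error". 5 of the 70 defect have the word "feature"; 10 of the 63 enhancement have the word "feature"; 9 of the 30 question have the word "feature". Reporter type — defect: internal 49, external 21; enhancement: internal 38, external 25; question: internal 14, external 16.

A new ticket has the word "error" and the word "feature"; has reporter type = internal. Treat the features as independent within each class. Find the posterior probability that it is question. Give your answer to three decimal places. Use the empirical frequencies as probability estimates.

defect: (70/163) × (30/70) × (5/70) × (49/70) ≈ 0.00920245
enhancement: (63/163) × (20/63) × (10/63) × (38/63) ≈ 0.0117475
question: (30/163) × (27/30) × (9/30) × (14/30) ≈ 0.0231902
P(question | x) = 0.0231902 / 0.04414015 ≈ 0.525

0.525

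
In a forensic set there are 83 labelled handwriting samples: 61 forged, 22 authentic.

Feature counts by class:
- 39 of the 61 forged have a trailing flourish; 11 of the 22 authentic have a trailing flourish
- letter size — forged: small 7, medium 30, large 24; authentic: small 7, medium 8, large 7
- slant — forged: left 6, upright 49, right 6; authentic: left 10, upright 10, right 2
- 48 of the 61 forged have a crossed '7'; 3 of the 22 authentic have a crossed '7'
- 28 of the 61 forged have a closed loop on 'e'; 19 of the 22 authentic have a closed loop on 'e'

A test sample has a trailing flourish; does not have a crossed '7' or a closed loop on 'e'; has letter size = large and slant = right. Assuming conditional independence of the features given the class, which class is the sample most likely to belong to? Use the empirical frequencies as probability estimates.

forged: (61/83) × (39/61) × (24/61) × (6/61) × (13/61) × (33/61) ≈ 0.00209646
authentic: (22/83) × (11/22) × (7/22) × (2/22) × (19/22) × (3/22) ≈ 0.000451468
Highest score → forged.

forged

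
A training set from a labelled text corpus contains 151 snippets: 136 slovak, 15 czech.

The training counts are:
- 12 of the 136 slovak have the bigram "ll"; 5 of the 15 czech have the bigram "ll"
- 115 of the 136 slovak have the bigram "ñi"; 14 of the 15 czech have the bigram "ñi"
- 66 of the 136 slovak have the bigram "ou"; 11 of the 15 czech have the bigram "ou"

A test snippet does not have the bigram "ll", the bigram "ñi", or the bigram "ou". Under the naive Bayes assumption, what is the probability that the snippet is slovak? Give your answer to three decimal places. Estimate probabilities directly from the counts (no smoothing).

slovak: (136/151) × (124/136) × (21/136) × (70/136) ≈ 0.0652656
czech: (15/151) × (10/15) × (1/15) × (4/15) ≈ 0.00117734
P(slovak | x) = 0.0652656 / 0.06644294 ≈ 0.982

0.982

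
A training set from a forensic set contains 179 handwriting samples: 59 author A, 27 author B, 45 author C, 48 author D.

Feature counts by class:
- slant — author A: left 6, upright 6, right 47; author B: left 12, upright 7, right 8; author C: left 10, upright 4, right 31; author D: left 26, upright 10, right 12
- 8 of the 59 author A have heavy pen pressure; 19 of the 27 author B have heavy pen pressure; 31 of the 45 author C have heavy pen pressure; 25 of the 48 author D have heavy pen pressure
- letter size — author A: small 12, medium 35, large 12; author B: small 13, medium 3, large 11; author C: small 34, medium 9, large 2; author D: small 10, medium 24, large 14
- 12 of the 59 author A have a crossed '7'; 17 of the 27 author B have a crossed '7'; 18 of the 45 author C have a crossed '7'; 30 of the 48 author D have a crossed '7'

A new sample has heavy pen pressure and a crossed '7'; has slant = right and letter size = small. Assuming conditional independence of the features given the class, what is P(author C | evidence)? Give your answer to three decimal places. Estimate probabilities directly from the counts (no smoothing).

author A: (59/179) × (47/59) × (8/59) × (12/59) × (12/59) ≈ 0.00147279
author B: (27/179) × (8/27) × (19/27) × (13/27) × (17/27) ≈ 0.00953436
author C: (45/179) × (31/45) × (31/45) × (34/45) × (18/45) ≈ 0.0360566
author D: (48/179) × (12/48) × (25/48) × (10/48) × (30/48) ≈ 0.00454638
P(author C | x) = 0.0360566 / 0.05161013 ≈ 0.699

0.699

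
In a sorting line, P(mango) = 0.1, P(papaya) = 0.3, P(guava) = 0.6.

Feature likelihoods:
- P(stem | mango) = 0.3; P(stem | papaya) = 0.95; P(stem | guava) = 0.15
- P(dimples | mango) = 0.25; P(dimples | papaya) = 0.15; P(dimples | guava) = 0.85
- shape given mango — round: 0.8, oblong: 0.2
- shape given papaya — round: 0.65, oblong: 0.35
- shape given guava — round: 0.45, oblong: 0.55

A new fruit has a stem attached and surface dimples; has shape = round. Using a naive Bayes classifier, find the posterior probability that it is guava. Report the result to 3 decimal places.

mango: 0.1 × 0.3 × 0.25 × 0.8 = 0.006
papaya: 0.3 × 0.95 × 0.15 × 0.65 = 0.0277875
guava: 0.6 × 0.15 × 0.85 × 0.45 = 0.034425
P(guava | x) = 0.034425 / 0.0682125 ≈ 0.505

0.505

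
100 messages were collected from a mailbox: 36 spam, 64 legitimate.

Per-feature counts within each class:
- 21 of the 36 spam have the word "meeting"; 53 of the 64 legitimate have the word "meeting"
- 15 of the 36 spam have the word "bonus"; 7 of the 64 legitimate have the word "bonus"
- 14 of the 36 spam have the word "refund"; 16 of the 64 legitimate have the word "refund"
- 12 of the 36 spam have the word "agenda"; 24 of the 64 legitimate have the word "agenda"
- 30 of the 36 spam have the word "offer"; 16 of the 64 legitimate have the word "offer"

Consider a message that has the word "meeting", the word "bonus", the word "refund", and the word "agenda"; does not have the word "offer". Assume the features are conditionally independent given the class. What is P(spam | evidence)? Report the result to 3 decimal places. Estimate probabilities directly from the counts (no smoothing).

0.317

spam: (36/100) × (21/36) × (15/36) × (14/36) × (12/36) × (6/36) ≈ 0.00189043
legitimate: (64/100) × (53/64) × (7/64) × (16/64) × (24/64) × (48/64) = 0.004075927734375
P(spam | x) = 0.00189043 / 0.005966357734375 ≈ 0.317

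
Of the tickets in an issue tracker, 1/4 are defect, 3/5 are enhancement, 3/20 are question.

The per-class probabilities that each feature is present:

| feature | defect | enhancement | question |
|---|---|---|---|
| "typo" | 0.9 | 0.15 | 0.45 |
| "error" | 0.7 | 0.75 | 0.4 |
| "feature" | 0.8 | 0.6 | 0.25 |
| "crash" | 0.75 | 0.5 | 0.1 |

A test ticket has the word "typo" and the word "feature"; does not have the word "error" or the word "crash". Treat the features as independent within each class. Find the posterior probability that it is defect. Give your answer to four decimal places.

0.4598

defect: 0.25 × 0.9 × (1−0.7) × 0.8 × (1−0.75) = 0.0135
enhancement: 0.6 × 0.15 × (1−0.75) × 0.6 × (1−0.5) = 0.00675
question: 0.15 × 0.45 × (1−0.4) × 0.25 × (1−0.1) = 0.0091125
P(defect | x) = 0.0135 / 0.0293625 ≈ 0.4598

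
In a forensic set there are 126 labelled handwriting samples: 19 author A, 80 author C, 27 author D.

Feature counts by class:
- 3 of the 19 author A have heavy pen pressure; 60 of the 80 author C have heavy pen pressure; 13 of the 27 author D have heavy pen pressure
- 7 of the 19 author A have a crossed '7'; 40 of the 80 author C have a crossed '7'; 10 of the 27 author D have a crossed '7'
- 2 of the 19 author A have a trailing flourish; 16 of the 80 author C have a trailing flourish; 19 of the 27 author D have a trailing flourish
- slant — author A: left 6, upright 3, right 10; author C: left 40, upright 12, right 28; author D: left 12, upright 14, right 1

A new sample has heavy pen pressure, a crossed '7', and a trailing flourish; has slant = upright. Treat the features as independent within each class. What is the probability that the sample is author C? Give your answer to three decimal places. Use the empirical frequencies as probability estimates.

0.336

author A: (19/126) × (3/19) × (7/19) × (2/19) × (3/19) ≈ 0.000145794
author C: (80/126) × (60/80) × (40/80) × (16/80) × (12/80) ≈ 0.00714286
author D: (27/126) × (13/27) × (10/27) × (19/27) × (14/27) ≈ 0.0139432
P(author C | x) = 0.00714286 / 0.021231854 ≈ 0.336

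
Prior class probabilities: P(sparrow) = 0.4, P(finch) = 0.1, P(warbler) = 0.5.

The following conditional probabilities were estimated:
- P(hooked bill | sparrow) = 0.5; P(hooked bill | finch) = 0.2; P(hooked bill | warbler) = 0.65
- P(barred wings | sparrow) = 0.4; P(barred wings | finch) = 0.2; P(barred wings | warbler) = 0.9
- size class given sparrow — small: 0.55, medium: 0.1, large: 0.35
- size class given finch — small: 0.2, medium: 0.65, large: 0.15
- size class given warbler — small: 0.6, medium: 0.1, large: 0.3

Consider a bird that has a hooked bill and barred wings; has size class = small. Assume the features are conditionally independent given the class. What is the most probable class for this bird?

sparrow: 0.4 × 0.5 × 0.4 × 0.55 = 0.044
finch: 0.1 × 0.2 × 0.2 × 0.2 = 0.0008
warbler: 0.5 × 0.65 × 0.9 × 0.6 = 0.1755
Highest score → warbler.

warbler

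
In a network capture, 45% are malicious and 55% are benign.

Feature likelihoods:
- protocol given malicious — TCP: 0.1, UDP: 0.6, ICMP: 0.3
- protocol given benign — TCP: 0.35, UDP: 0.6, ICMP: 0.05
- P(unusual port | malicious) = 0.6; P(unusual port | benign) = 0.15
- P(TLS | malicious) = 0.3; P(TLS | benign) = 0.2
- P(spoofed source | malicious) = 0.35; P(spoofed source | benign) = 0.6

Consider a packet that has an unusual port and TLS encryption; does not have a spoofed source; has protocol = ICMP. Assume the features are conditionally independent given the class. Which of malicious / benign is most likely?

malicious

malicious: 0.45 × 0.3 × 0.6 × 0.3 × (1−0.35) = 0.015795
benign: 0.55 × 0.05 × 0.15 × 0.2 × (1−0.6) = 0.00033
Highest score → malicious.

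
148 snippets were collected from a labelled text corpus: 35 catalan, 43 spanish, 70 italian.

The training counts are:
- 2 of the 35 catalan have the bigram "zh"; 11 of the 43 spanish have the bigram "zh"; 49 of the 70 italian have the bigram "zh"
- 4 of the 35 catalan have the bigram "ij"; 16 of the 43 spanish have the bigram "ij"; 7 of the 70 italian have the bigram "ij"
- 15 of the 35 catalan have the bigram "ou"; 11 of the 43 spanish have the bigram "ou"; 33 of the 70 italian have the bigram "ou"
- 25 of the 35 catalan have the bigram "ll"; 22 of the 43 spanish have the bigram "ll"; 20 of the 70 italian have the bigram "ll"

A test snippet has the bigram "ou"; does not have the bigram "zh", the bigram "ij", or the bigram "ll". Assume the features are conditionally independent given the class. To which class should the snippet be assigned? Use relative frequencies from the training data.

italian

catalan: (35/148) × (33/35) × (31/35) × (15/35) × (10/35) ≈ 0.0241825
spanish: (43/148) × (32/43) × (27/43) × (11/43) × (21/43) ≈ 0.0169613
italian: (70/148) × (21/70) × (63/70) × (33/70) × (50/70) ≈ 0.0430019
Highest score → italian.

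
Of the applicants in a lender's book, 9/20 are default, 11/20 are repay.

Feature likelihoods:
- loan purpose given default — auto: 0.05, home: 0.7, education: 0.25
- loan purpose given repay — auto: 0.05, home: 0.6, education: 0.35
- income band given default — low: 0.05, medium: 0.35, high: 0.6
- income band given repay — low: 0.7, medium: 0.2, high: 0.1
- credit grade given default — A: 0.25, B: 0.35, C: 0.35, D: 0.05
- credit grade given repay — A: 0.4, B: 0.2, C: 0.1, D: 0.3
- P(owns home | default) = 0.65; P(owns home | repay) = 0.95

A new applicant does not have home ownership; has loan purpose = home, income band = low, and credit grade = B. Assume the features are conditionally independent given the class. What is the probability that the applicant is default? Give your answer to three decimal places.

0.455

default: 0.45 × 0.7 × 0.05 × 0.35 × (1−0.65) = 0.001929375
repay: 0.55 × 0.6 × 0.7 × 0.2 × (1−0.95) = 0.00231
P(default | x) = 0.001929375 / 0.004239375 ≈ 0.455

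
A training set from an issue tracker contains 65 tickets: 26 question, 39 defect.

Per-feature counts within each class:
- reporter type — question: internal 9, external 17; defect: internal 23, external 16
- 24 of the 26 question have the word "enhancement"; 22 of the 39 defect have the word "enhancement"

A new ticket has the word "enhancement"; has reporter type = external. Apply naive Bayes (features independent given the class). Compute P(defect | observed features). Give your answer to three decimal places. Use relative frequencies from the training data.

question: (26/65) × (17/26) × (24/26) ≈ 0.24142
defect: (39/65) × (16/39) × (22/39) ≈ 0.138856
P(defect | x) = 0.138856 / 0.380276 ≈ 0.365

0.365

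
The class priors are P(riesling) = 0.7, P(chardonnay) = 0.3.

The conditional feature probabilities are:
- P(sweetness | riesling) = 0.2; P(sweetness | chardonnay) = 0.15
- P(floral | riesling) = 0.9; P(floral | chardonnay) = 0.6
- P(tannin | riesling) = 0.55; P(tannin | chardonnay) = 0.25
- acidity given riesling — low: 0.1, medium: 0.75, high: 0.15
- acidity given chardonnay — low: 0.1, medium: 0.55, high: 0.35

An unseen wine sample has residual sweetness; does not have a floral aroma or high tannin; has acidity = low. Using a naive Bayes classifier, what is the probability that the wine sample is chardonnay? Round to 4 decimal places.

0.6818

riesling: 0.7 × 0.2 × (1−0.9) × (1−0.55) × 0.1 = 0.00063
chardonnay: 0.3 × 0.15 × (1−0.6) × (1−0.25) × 0.1 = 0.00135
P(chardonnay | x) = 0.00135 / 0.00198 ≈ 0.6818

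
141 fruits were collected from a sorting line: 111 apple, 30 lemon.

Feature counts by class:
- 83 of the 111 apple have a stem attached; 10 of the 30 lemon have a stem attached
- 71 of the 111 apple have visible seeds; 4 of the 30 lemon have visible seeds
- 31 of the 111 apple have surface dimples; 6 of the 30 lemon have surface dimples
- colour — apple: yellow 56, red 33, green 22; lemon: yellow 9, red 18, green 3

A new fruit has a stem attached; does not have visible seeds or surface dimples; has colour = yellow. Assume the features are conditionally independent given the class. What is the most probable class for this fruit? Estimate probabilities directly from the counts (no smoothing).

apple

apple: (111/141) × (83/111) × (40/111) × (80/111) × (56/111) ≈ 0.0771308
lemon: (30/141) × (10/30) × (26/30) × (24/30) × (9/30) ≈ 0.0147518
Highest score → apple.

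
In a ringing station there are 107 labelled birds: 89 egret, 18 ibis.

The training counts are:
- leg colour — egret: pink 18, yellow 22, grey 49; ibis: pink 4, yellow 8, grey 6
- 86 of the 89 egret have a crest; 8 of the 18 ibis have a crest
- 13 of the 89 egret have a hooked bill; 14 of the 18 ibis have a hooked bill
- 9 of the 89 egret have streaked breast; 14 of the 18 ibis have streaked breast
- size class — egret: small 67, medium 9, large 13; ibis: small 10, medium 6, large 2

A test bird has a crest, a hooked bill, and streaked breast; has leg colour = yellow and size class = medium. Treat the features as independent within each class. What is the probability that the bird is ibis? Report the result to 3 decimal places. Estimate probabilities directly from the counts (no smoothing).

0.958

egret: (89/107) × (22/89) × (86/89) × (13/89) × (9/89) × (9/89) ≈ 0.00029676
ibis: (18/107) × (8/18) × (8/18) × (14/18) × (14/18) × (6/18) ≈ 0.0067006
P(ibis | x) = 0.0067006 / 0.00699736 ≈ 0.958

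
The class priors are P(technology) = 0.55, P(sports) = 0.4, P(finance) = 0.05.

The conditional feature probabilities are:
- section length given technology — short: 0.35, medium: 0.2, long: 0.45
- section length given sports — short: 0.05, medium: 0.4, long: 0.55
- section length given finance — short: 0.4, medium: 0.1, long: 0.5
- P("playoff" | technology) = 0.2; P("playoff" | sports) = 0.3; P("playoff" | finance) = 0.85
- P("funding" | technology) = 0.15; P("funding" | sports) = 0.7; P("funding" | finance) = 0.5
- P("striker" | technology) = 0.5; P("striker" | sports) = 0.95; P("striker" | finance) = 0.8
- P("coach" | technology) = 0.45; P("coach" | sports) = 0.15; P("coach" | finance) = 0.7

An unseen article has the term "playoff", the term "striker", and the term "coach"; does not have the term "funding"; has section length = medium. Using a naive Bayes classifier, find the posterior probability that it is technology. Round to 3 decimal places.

technology: 0.55 × 0.2 × 0.2 × (1−0.15) × 0.5 × 0.45 = 0.0042075
sports: 0.4 × 0.4 × 0.3 × (1−0.7) × 0.95 × 0.15 = 0.002052
finance: 0.05 × 0.1 × 0.85 × (1−0.5) × 0.8 × 0.7 = 0.00119
P(technology | x) = 0.0042075 / 0.0074495 ≈ 0.565

0.565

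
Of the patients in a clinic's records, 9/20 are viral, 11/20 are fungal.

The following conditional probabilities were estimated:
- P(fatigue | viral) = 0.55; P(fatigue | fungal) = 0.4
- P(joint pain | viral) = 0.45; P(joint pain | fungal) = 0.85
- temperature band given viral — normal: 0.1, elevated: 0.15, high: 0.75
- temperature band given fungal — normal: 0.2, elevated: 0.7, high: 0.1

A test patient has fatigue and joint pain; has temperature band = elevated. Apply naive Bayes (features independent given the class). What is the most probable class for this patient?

fungal

viral: 0.45 × 0.55 × 0.45 × 0.15 = 0.01670625
fungal: 0.55 × 0.4 × 0.85 × 0.7 = 0.1309
Highest score → fungal.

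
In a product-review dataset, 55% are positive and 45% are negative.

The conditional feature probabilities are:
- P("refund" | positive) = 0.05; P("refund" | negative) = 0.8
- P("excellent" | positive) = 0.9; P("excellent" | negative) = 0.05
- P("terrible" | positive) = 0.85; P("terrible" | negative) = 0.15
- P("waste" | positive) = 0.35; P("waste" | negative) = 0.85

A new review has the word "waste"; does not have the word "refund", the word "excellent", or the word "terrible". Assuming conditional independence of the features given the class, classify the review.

negative

positive: 0.55 × (1−0.05) × (1−0.9) × (1−0.85) × 0.35 = 0.002743125
negative: 0.45 × (1−0.8) × (1−0.05) × (1−0.15) × 0.85 = 0.06177375
Highest score → negative.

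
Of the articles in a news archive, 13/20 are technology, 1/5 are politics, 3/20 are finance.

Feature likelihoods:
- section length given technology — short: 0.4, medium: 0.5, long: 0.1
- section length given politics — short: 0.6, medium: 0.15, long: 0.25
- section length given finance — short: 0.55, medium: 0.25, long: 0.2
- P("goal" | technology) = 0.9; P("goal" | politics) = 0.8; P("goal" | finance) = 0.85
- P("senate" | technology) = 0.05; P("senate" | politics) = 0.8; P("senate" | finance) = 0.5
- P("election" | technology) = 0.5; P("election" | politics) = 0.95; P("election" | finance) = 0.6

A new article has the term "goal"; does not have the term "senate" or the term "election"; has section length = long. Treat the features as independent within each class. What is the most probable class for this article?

technology: 0.65 × 0.1 × 0.9 × (1−0.05) × (1−0.5) = 0.0277875
politics: 0.2 × 0.25 × 0.8 × (1−0.8) × (1−0.95) = 0.0004
finance: 0.15 × 0.2 × 0.85 × (1−0.5) × (1−0.6) = 0.0051
Highest score → technology.

technology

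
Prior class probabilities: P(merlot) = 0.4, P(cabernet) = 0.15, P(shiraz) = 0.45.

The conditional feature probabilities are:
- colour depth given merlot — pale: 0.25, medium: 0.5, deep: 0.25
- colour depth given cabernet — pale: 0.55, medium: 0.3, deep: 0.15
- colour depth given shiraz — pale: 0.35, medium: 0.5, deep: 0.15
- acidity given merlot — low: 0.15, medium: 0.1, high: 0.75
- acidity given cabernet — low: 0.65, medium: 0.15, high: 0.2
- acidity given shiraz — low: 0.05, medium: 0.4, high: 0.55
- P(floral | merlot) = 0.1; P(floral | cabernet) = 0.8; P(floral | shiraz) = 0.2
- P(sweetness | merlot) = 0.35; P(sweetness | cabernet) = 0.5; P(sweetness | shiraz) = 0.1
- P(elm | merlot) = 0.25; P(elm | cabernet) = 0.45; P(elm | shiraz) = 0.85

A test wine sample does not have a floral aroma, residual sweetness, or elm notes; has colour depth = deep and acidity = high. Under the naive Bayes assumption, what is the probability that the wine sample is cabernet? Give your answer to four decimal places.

0.0067

merlot: 0.4 × 0.25 × 0.75 × (1−0.1) × (1−0.35) × (1−0.25) = 0.03290625
cabernet: 0.15 × 0.15 × 0.2 × (1−0.8) × (1−0.5) × (1−0.45) = 0.0002475
shiraz: 0.45 × 0.15 × 0.55 × (1−0.2) × (1−0.1) × (1−0.85) = 0.0040095
P(cabernet | x) = 0.0002475 / 0.03716325 ≈ 0.0067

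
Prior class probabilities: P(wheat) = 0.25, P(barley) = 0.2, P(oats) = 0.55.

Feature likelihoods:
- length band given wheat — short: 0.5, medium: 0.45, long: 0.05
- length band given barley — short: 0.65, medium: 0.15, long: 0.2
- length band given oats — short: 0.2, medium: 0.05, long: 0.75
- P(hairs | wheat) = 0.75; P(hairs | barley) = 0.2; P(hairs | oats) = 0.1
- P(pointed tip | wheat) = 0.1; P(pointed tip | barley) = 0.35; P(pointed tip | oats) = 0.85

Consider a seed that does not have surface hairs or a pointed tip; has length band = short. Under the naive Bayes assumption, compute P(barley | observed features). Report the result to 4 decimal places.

0.6113

wheat: 0.25 × 0.5 × (1−0.75) × (1−0.1) = 0.028125
barley: 0.2 × 0.65 × (1−0.2) × (1−0.35) = 0.0676
oats: 0.55 × 0.2 × (1−0.1) × (1−0.85) = 0.01485
P(barley | x) = 0.0676 / 0.110575 ≈ 0.6113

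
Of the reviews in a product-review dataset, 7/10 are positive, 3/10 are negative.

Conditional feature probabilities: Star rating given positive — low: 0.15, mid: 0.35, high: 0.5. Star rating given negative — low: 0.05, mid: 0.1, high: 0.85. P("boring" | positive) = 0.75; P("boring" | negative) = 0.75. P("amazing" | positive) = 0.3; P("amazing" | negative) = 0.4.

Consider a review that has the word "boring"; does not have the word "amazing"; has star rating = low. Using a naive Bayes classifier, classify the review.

positive: 0.7 × 0.15 × 0.75 × (1−0.3) = 0.055125
negative: 0.3 × 0.05 × 0.75 × (1−0.4) = 0.00675
Highest score → positive.

positive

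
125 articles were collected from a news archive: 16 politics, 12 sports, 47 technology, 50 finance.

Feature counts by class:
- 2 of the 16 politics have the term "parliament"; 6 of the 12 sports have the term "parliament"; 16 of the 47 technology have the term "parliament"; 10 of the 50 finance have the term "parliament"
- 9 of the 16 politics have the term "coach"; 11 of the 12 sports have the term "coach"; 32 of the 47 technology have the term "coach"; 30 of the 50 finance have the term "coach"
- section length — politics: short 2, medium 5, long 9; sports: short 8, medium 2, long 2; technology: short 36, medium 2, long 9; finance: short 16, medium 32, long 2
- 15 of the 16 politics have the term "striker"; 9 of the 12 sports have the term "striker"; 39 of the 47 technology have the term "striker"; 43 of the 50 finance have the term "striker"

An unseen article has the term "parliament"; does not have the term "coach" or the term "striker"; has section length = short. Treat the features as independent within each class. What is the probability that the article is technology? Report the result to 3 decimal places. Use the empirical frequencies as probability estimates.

politics: (16/125) × (2/16) × (7/16) × (2/16) × (1/16) = 0.0000546875
sports: (12/125) × (6/12) × (1/12) × (8/12) × (3/12) ≈ 0.000666667
technology: (47/125) × (16/47) × (15/47) × (36/47) × (8/47) ≈ 0.00532599
finance: (50/125) × (10/50) × (20/50) × (16/50) × (7/50) = 0.0014336
P(technology | x) = 0.00532599 / 0.0074809445 ≈ 0.712

0.712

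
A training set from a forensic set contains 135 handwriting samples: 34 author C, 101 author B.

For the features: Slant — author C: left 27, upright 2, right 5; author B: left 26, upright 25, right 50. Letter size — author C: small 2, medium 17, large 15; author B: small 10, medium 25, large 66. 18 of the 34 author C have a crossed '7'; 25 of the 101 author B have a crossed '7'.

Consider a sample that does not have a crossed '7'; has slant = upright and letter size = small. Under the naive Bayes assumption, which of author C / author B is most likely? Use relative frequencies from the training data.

author B

author C: (34/135) × (2/34) × (2/34) × (16/34) ≈ 0.000410099
author B: (101/135) × (25/101) × (10/101) × (76/101) ≈ 0.0137968
Highest score → author B.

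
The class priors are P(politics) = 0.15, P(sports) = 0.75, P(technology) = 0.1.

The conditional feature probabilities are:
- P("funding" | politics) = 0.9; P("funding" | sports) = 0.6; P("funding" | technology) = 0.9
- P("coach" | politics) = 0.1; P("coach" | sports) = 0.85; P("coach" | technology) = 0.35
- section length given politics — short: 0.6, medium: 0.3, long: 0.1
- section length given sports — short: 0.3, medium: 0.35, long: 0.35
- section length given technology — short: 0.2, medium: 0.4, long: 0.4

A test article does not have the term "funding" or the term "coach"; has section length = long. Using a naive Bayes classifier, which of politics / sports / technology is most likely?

sports

politics: 0.15 × (1−0.9) × (1−0.1) × 0.1 = 0.00135
sports: 0.75 × (1−0.6) × (1−0.85) × 0.35 = 0.01575
technology: 0.1 × (1−0.9) × (1−0.35) × 0.4 = 0.0026
Highest score → sports.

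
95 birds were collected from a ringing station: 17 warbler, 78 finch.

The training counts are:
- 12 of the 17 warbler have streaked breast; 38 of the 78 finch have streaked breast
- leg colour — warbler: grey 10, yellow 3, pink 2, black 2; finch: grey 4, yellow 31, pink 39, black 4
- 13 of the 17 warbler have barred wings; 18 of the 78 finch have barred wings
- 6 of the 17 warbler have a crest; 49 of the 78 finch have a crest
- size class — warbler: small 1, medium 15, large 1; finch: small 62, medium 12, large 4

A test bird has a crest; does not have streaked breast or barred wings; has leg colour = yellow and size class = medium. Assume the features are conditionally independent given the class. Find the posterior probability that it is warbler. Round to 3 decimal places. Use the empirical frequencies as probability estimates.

0.052

warbler: (17/95) × (5/17) × (3/17) × (4/17) × (6/17) × (15/17) ≈ 0.000680573
finch: (78/95) × (40/78) × (31/78) × (60/78) × (49/78) × (12/78) ≈ 0.0124408
P(warbler | x) = 0.000680573 / 0.013121373 ≈ 0.052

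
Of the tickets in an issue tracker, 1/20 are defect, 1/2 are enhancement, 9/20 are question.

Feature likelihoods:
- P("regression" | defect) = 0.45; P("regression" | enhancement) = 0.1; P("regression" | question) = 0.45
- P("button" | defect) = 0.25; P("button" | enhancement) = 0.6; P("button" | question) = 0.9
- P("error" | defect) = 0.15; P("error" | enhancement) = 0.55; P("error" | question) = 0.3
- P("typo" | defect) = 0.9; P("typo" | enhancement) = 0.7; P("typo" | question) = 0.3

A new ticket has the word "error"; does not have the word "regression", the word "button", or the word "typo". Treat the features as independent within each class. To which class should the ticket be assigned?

defect: 0.05 × (1−0.45) × (1−0.25) × 0.15 × (1−0.9) = 0.000309375
enhancement: 0.5 × (1−0.1) × (1−0.6) × 0.55 × (1−0.7) = 0.0297
question: 0.45 × (1−0.45) × (1−0.9) × 0.3 × (1−0.3) = 0.0051975
Highest score → enhancement.

enhancement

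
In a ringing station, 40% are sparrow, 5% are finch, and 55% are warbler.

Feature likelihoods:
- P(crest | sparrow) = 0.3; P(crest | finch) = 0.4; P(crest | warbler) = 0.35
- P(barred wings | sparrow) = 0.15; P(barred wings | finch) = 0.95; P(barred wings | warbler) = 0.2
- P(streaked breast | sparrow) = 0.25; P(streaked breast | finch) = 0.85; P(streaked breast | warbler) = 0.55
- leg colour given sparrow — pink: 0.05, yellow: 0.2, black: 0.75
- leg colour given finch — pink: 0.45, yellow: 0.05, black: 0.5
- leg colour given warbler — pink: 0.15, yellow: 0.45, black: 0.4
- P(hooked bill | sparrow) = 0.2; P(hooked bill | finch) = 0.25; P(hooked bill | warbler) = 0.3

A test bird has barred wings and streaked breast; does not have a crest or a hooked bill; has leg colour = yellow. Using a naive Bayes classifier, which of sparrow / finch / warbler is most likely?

sparrow: 0.4 × (1−0.3) × 0.15 × 0.25 × 0.2 × (1−0.2) = 0.00168
finch: 0.05 × (1−0.4) × 0.95 × 0.85 × 0.05 × (1−0.25) = 0.0009084375
warbler: 0.55 × (1−0.35) × 0.2 × 0.55 × 0.45 × (1−0.3) = 0.012387375
Highest score → warbler.

warbler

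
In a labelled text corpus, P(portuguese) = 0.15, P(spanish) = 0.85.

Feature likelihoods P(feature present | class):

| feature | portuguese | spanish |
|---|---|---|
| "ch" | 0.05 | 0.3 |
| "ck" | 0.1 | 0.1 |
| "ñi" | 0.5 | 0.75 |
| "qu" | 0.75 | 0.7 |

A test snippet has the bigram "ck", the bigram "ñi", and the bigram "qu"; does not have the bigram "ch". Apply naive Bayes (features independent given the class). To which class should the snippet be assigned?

portuguese: 0.15 × (1−0.05) × 0.1 × 0.5 × 0.75 = 0.00534375
spanish: 0.85 × (1−0.3) × 0.1 × 0.75 × 0.7 = 0.0312375
Highest score → spanish.

spanish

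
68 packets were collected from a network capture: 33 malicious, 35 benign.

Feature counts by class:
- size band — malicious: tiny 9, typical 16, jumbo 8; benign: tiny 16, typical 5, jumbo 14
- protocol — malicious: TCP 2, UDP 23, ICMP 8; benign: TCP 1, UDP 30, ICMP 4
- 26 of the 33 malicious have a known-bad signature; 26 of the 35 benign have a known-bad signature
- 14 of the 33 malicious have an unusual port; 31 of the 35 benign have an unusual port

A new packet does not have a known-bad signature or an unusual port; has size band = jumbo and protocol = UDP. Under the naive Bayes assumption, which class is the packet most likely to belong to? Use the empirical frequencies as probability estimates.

malicious

malicious: (33/68) × (8/33) × (23/33) × (7/33) × (19/33) ≈ 0.0100143
benign: (35/68) × (14/35) × (30/35) × (9/35) × (4/35) ≈ 0.00518607
Highest score → malicious.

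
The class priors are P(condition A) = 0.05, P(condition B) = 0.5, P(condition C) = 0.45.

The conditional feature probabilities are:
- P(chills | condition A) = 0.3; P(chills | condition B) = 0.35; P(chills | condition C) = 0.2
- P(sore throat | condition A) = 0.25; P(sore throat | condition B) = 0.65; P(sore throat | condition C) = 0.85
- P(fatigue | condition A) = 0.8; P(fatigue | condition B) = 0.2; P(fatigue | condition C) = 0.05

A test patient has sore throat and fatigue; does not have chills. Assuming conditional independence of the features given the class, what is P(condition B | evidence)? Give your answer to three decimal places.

condition A: 0.05 × (1−0.3) × 0.25 × 0.8 = 0.007
condition B: 0.5 × (1−0.35) × 0.65 × 0.2 = 0.04225
condition C: 0.45 × (1−0.2) × 0.85 × 0.05 = 0.0153
P(condition B | x) = 0.04225 / 0.06455 ≈ 0.655

0.655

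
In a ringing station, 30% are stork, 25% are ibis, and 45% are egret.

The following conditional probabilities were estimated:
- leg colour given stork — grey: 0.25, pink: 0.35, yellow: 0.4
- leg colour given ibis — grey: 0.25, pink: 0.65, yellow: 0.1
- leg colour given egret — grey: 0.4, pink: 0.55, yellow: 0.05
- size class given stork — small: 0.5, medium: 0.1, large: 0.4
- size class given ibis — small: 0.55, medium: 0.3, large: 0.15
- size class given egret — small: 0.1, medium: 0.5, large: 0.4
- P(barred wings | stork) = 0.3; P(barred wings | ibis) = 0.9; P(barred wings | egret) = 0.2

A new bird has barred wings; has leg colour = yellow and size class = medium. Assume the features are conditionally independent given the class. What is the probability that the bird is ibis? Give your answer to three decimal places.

stork: 0.3 × 0.4 × 0.1 × 0.3 = 0.0036
ibis: 0.25 × 0.1 × 0.3 × 0.9 = 0.00675
egret: 0.45 × 0.05 × 0.5 × 0.2 = 0.00225
P(ibis | x) = 0.00675 / 0.0126 ≈ 0.536

0.536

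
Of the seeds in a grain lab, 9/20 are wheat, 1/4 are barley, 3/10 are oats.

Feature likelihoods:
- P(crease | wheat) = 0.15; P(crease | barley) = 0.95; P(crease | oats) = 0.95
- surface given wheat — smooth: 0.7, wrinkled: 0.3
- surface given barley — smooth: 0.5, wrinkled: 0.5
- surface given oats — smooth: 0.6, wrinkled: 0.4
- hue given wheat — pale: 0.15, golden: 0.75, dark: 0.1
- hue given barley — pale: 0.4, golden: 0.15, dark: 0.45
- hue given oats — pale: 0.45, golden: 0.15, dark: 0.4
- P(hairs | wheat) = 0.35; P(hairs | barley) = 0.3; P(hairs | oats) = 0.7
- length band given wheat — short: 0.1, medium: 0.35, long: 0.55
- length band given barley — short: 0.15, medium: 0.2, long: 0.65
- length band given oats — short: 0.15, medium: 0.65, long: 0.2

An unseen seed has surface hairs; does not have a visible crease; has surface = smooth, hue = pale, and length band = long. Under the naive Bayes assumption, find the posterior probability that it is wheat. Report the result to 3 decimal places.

0.880

wheat: 0.45 × (1−0.15) × 0.7 × 0.15 × 0.35 × 0.55 = 0.00773128125
barley: 0.25 × (1−0.95) × 0.5 × 0.4 × 0.3 × 0.65 = 0.0004875
oats: 0.3 × (1−0.95) × 0.6 × 0.45 × 0.7 × 0.2 = 0.000567
P(wheat | x) = 0.00773128125 / 0.00878578125 ≈ 0.880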